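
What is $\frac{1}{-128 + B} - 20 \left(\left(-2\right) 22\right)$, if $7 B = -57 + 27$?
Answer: $\frac{814873}{926} \approx 879.99$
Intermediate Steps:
$B = - \frac{30}{7}$ ($B = \frac{-57 + 27}{7} = \frac{1}{7} \left(-30\right) = - \frac{30}{7} \approx -4.2857$)
$\frac{1}{-128 + B} - 20 \left(\left(-2\right) 22\right) = \frac{1}{-128 - \frac{30}{7}} - 20 \left(\left(-2\right) 22\right) = \frac{1}{- \frac{926}{7}} - -880 = - \frac{7}{926} + 880 = \frac{814873}{926}$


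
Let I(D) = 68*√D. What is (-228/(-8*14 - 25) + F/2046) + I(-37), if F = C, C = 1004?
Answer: 302018/140151 + 68*I*√37 ≈ 2.1549 + 413.63*I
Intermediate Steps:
F = 1004
(-228/(-8*14 - 25) + F/2046) + I(-37) = (-228/(-8*14 - 25) + 1004/2046) + 68*√(-37) = (-228/(-112 - 25) + 1004*(1/2046)) + 68*(I*√37) = (-228/(-137) + 502/1023) + 68*I*√37 = (-228*(-1/137) + 502/1023) + 68*I*√37 = (228/137 + 502/1023) + 68*I*√37 = 302018/140151 + 68*I*√37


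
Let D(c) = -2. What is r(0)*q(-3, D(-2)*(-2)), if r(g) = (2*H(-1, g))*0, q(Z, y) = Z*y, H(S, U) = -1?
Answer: 0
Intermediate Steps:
r(g) = 0 (r(g) = (2*(-1))*0 = -2*0 = 0)
r(0)*q(-3, D(-2)*(-2)) = 0*(-(-6)*(-2)) = 0*(-3*4) = 0*(-12) = 0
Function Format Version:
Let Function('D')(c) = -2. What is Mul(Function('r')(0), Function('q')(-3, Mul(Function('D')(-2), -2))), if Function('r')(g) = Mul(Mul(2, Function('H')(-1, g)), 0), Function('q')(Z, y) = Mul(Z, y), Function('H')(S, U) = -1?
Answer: 0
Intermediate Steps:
Function('r')(g) = 0 (Function('r')(g) = Mul(Mul(2, -1), 0) = Mul(-2, 0) = 0)
Mul(Function('r')(0), Function('q')(-3, Mul(Function('D')(-2), -2))) = Mul(0, Mul(-3, Mul(-2, -2))) = Mul(0, Mul(-3, 4)) = Mul(0, -12) = 0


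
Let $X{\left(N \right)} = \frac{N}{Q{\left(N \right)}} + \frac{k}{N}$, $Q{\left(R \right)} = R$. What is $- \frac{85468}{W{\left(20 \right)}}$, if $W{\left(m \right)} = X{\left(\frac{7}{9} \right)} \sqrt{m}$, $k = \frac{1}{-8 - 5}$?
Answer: $- \frac{1944397 \sqrt{5}}{205} \approx -21209.0$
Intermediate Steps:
$k = - \frac{1}{13}$ ($k = \frac{1}{-13} = - \frac{1}{13} \approx -0.076923$)
$X{\left(N \right)} = 1 - \frac{1}{13 N}$ ($X{\left(N \right)} = \frac{N}{N} - \frac{1}{13 N} = 1 - \frac{1}{13 N}$)
$W{\left(m \right)} = \frac{82 \sqrt{m}}{91}$ ($W{\left(m \right)} = \frac{- \frac{1}{13} + \frac{7}{9}}{7 \cdot \frac{1}{9}} \sqrt{m} = \frac{- \frac{1}{13} + 7 \cdot \frac{1}{9}}{7 \cdot \frac{1}{9}} \sqrt{m} = \frac{- \frac{1}{13} + \frac{7}{9}}{\frac{7}{9}} \sqrt{m} = \frac{9}{7} \cdot \frac{82}{117} \sqrt{m} = \frac{82 \sqrt{m}}{91}$)
$- \frac{85468}{W{\left(20 \right)}} = - \frac{85468}{\frac{82}{91} \sqrt{20}} = - \frac{85468}{\frac{82}{91} \cdot 2 \sqrt{5}} = - \frac{85468}{\frac{164}{91} \sqrt{5}} = - 85468 \frac{91 \sqrt{5}}{820} = - \frac{1944397 \sqrt{5}}{205}$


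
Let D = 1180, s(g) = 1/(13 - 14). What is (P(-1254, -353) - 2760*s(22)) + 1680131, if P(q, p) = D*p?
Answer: 1266351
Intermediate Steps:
s(g) = -1 (s(g) = 1/(-1) = -1)
P(q, p) = 1180*p
(P(-1254, -353) - 2760*s(22)) + 1680131 = (1180*(-353) - 2760*(-1)) + 1680131 = (-416540 + 2760) + 1680131 = -413780 + 1680131 = 1266351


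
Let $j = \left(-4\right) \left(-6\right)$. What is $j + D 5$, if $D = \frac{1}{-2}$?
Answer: $\frac{43}{2} \approx 21.5$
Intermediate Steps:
$D = - \frac{1}{2} \approx -0.5$
$j = 24$
$j + D 5 = 24 - \frac{5}{2} = \frac{43}{2}$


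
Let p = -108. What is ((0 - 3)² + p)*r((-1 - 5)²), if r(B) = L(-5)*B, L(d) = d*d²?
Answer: 445500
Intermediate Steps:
L(d) = d³
r(B) = -125*B (r(B) = (-5)³*B = -125*B)
((0 - 3)² + p)*r((-1 - 5)²) = ((0 - 3)² - 108)*(-125*(-1 - 5)²) = ((-3)² - 108)*(-125*(-6)²) = (9 - 108)*(-125*36) = -99*(-4500) = 445500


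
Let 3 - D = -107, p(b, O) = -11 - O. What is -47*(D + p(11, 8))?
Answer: -4277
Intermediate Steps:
D = 110 (D = 3 - 1*(-107) = 3 + 107 = 110)
-47*(D + p(11, 8)) = -47*(110 + (-11 - 1*8)) = -47*(110 + (-11 - 8)) = -47*(110 - 19) = -47*91 = -4277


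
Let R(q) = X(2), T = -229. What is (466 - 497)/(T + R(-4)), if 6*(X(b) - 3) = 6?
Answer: 31/225 ≈ 0.13778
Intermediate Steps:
X(b) = 4 (X(b) = 3 + (⅙)*6 = 3 + 1 = 4)
R(q) = 4
(466 - 497)/(T + R(-4)) = (466 - 497)/(-229 + 4) = -31/(-225) = -31*(-1/225) = 31/225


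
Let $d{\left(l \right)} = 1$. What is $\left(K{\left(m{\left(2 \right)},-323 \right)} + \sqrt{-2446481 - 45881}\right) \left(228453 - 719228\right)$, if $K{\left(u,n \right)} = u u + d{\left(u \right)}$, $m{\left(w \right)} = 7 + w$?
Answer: $-40243550 - 490775 i \sqrt{2492362} \approx -4.0244 \cdot 10^{7} - 7.748 \cdot 10^{8} i$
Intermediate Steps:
$K{\left(u,n \right)} = 1 + u^{2}$ ($K{\left(u,n \right)} = u u + 1 = u^{2} + 1 = 1 + u^{2}$)
$\left(K{\left(m{\left(2 \right)},-323 \right)} + \sqrt{-2446481 - 45881}\right) \left(228453 - 719228\right) = \left(\left(1 + \left(7 + 2\right)^{2}\right) + \sqrt{-2446481 - 45881}\right) \left(228453 - 719228\right) = \left(\left(1 + 9^{2}\right) + \sqrt{-2492362}\right) \left(-490775\right) = \left(\left(1 + 81\right) + i \sqrt{2492362}\right) \left(-490775\right) = \left(82 + i \sqrt{2492362}\right) \left(-490775\right) = -40243550 - 490775 i \sqrt{2492362}$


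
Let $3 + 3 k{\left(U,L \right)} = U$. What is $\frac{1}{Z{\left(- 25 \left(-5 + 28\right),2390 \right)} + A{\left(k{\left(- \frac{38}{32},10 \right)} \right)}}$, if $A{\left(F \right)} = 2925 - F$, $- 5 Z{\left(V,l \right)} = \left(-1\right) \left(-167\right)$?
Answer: $\frac{240}{694319} \approx 0.00034566$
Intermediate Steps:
$k{\left(U,L \right)} = -1 + \frac{U}{3}$
$Z{\left(V,l \right)} = - \frac{167}{5}$ ($Z{\left(V,l \right)} = - \frac{\left(-1\right) \left(-167\right)}{5} = \left(- \frac{1}{5}\right) 167 = - \frac{167}{5}$)
$\frac{1}{Z{\left(- 25 \left(-5 + 28\right),2390 \right)} + A{\left(k{\left(- \frac{38}{32},10 \right)} \right)}} = \frac{1}{- \frac{167}{5} + \left(2925 - \left(-1 + \frac{\left(-38\right) \frac{1}{32}}{3}\right)\right)} = \frac{1}{- \frac{167}{5} + \left(2925 - \left(-1 + \frac{1}{3} \left(- \frac{19}{16}\right)\right)\right)} = \frac{1}{- \frac{167}{5} + \left(2925 - \left(-1 - \frac{19}{48}\right)\right)} = \frac{1}{- \frac{167}{5} + \left(2925 - - \frac{67}{48}\right)} = \frac{1}{- \frac{167}{5} + \left(2925 + \frac{67}{48}\right)} = \frac{1}{- \frac{167}{5} + \frac{140467}{48}} = \frac{1}{\frac{694319}{240}} = \frac{240}{694319}$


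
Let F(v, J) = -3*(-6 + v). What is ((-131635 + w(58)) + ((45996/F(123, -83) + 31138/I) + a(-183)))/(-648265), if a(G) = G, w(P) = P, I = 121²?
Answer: 225925317386/1110476000205 ≈ 0.20345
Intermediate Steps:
I = 14641
F(v, J) = 18 - 3*v
((-131635 + w(58)) + ((45996/F(123, -83) + 31138/I) + a(-183)))/(-648265) = ((-131635 + 58) + ((45996/(18 - 3*123) + 31138/14641) - 183))/(-648265) = (-131577 + ((45996/(18 - 369) + 31138*(1/14641)) - 183))*(-1/648265) = (-131577 + ((45996/(-351) + 31138/14641) - 183))*(-1/648265) = (-131577 + ((45996*(-1/351) + 31138/14641) - 183))*(-1/648265) = (-131577 + ((-15332/117 + 31138/14641) - 183))*(-1/648265) = (-131577 + (-220832666/1712997 - 183))*(-1/648265) = (-131577 - 534311117/1712997)*(-1/648265) = -225925317386/1712997*(-1/648265) = 225925317386/1110476000205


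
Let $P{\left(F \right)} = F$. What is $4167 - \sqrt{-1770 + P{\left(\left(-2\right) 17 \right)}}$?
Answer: $4167 - 2 i \sqrt{451} \approx 4167.0 - 42.474 i$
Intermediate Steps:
$4167 - \sqrt{-1770 + P{\left(\left(-2\right) 17 \right)}} = 4167 - \sqrt{-1770 - 34} = 4167 - \sqrt{-1804} = 4167 - 2 i \sqrt{451}$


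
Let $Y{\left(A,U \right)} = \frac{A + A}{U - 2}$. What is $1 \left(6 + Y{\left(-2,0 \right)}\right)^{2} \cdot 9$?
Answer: $576$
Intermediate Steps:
$Y{\left(A,U \right)} = \frac{2 A}{-2 + U}$
$1 \left(6 + Y{\left(-2,0 \right)}\right)^{2} \cdot 9 = 1 \left(6 + 2 \left(-2\right) \frac{1}{-2 + 0}\right)^{2} \cdot 9 = 1 \left(6 + 2 \left(-2\right) \frac{1}{-2}\right)^{2} \cdot 9 = 1 \left(6 + 2 \left(-2\right) \left(- \frac{1}{2}\right)\right)^{2} \cdot 9 = 1 \left(6 + 2\right)^{2} \cdot 9 = 1 \cdot 8^{2} \cdot 9 = 1 \cdot 64 \cdot 9 = 64 \cdot 9 = 576$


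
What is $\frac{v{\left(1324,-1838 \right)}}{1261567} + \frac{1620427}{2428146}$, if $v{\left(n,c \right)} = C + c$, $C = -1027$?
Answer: $\frac{2037320590819}{3063268864782} \approx 0.66508$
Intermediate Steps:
$v{\left(n,c \right)} = -1027 + c$
$\frac{v{\left(1324,-1838 \right)}}{1261567} + \frac{1620427}{2428146} = \frac{-1027 - 1838}{1261567} + \frac{1620427}{2428146} = \left(-2865\right) \frac{1}{1261567} + 1620427 \cdot \frac{1}{2428146} = - \frac{2865}{1261567} + \frac{1620427}{2428146} = \frac{2037320590819}{3063268864782}$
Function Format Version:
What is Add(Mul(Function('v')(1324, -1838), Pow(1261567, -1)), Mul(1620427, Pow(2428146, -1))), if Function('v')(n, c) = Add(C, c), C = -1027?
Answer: Rational(2037320590819, 3063268864782) ≈ 0.66508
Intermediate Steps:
Function('v')(n, c) = Add(-1027, c)
Add(Mul(Function('v')(1324, -1838), Pow(1261567, -1)), Mul(1620427, Pow(2428146, -1))) = Add(Mul(Add(-1027, -1838), Pow(1261567, -1)), Mul(1620427, Pow(2428146, -1))) = Add(Mul(-2865, Rational(1, 1261567)), Mul(1620427, Rational(1, 2428146))) = Add(Rational(-2865, 1261567), Rational(1620427, 2428146)) = Rational(2037320590819, 3063268864782)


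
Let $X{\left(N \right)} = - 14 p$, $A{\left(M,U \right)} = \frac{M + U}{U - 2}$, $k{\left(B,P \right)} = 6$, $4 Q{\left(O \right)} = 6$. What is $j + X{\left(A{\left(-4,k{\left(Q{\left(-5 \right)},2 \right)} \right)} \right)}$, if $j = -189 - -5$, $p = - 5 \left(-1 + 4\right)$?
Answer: $26$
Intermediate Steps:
$Q{\left(O \right)} = \frac{3}{2}$ ($Q{\left(O \right)} = \frac{1}{4} \cdot 6 = \frac{3}{2}$)
$p = -15$ ($p = \left(-5\right) 3 = -15$)
$A{\left(M,U \right)} = \frac{M + U}{-2 + U}$
$X{\left(N \right)} = 210$ ($X{\left(N \right)} = \left(-14\right) \left(-15\right) = 210$)
$j = -184$ ($j = -189 + 5 = -184$)
$j + X{\left(A{\left(-4,k{\left(Q{\left(-5 \right)},2 \right)} \right)} \right)} = -184 + 210 = 26$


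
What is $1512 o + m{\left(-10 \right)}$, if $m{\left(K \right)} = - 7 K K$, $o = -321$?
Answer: $-486052$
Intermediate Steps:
$m{\left(K \right)} = - 7 K^{2}$
$1512 o + m{\left(-10 \right)} = 1512 \left(-321\right) - 7 \left(-10\right)^{2} = -485352 - 700 = -486052$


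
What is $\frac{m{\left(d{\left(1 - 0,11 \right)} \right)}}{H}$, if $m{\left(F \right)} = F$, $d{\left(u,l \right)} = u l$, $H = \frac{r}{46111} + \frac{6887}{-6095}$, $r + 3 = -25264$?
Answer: $- \frac{3091511995}{471568822} \approx -6.5558$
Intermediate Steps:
$r = -25267$ ($r = -3 - 25264 = -25267$)
$H = - \frac{471568822}{281046545}$ ($H = - \frac{25267}{46111} + \frac{6887}{-6095} = \left(-25267\right) \frac{1}{46111} + 6887 \left(- \frac{1}{6095}\right) = - \frac{25267}{46111} - \frac{6887}{6095} = - \frac{471568822}{281046545} \approx -1.6779$)
$d{\left(u,l \right)} = l u$
$\frac{m{\left(d{\left(1 - 0,11 \right)} \right)}}{H} = \frac{11 \left(1 - 0\right)}{- \frac{471568822}{281046545}} = 11 \left(1 + 0\right) \left(- \frac{281046545}{471568822}\right) = 11 \cdot 1 \left(- \frac{281046545}{471568822}\right) = 11 \left(- \frac{281046545}{471568822}\right) = - \frac{3091511995}{471568822}$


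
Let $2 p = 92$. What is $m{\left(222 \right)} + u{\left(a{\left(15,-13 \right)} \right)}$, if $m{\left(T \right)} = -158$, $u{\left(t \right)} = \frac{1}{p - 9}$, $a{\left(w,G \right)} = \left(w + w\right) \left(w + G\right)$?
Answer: $- \frac{5845}{37} \approx -157.97$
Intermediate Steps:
$p = 46$ ($p = \frac{1}{2} \cdot 92 = 46$)
$a{\left(w,G \right)} = 2 w \left(G + w\right)$
$u{\left(t \right)} = \frac{1}{37}$ ($u{\left(t \right)} = \frac{1}{46 - 9} = \frac{1}{37}$)
$m{\left(222 \right)} + u{\left(a{\left(15,-13 \right)} \right)} = -158 + \frac{1}{37} = - \frac{5845}{37}$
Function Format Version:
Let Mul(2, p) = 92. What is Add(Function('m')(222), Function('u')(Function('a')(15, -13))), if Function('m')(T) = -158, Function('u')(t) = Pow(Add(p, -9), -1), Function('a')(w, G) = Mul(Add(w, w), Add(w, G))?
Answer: Rational(-5845, 37) ≈ -157.97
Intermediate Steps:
p = 46 (p = Mul(Rational(1, 2), 92) = 46)
Function('a')(w, G) = Mul(2, w, Add(G, w)) (Function('a')(w, G) = Mul(Mul(2, w), Add(G, w)) = Mul(2, w, Add(G, w)))
Function('u')(t) = Rational(1, 37) (Function('u')(t) = Pow(Add(46, -9), -1) = Pow(37, -1) = Rational(1, 37))
Add(Function('m')(222), Function('u')(Function('a')(15, -13))) = Add(-158, Rational(1, 37)) = Rational(-5845, 37)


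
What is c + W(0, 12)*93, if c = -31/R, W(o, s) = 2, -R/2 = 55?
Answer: 20491/110 ≈ 186.28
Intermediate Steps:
R = -110 (R = -2*55 = -110)
c = 31/110 (c = -31/(-110) = -31*(-1/110) = 31/110 ≈ 0.28182)
c + W(0, 12)*93 = 31/110 + 2*93 = 31/110 + 186 = 20491/110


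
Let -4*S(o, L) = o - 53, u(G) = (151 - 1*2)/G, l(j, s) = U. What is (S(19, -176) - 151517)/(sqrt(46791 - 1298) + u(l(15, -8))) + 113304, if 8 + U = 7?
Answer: 5233004003/46584 - 303017*sqrt(45493)/46584 ≈ 1.1095e+5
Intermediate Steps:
U = -1 (U = -8 + 7 = -1)
l(j, s) = -1
u(G) = 149/G (u(G) = (151 - 2)/G = 149/G)
S(o, L) = 53/4 - o/4 (S(o, L) = -(o - 53)/4 = -(-53 + o)/4 = 53/4 - o/4)
(S(19, -176) - 151517)/(sqrt(46791 - 1298) + u(l(15, -8))) + 113304 = ((53/4 - 1/4*19) - 151517)/(sqrt(46791 - 1298) + 149/(-1)) + 113304 = ((53/4 - 19/4) - 151517)/(sqrt(45493) + 149*(-1)) + 113304 = (17/2 - 151517)/(sqrt(45493) - 149) + 113304 = -303017/(2*(-149 + sqrt(45493))) + 113304 = 113304 - 303017/(2*(-149 + sqrt(45493)))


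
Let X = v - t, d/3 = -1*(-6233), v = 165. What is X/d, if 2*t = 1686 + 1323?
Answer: -893/12466 ≈ -0.071635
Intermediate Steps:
t = 3009/2 (t = (1686 + 1323)/2 = (1/2)*3009 = 3009/2 ≈ 1504.5)
d = 18699 (d = 3*(-1*(-6233)) = 3*6233 = 18699)
X = -2679/2 (X = 165 - 1*3009/2 = 165 - 3009/2 = -2679/2 ≈ -1339.5)
X/d = -2679/2/18699 = -2679/2*1/18699 = -893/12466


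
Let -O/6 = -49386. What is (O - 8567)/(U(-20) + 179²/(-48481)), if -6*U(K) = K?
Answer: 41851077807/388687 ≈ 1.0767e+5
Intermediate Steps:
O = 296316 (O = -6*(-49386) = 296316)
U(K) = -K/6
(O - 8567)/(U(-20) + 179²/(-48481)) = (296316 - 8567)/(-⅙*(-20) + 179²/(-48481)) = 287749/(10/3 + 32041*(-1/48481)) = 287749/(10/3 - 32041/48481) = 287749/(388687/145443) = 287749*(145443/388687) = 41851077807/388687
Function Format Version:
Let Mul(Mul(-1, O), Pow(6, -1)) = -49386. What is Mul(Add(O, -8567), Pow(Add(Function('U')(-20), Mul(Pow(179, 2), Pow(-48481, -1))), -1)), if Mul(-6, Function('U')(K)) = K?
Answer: Rational(41851077807, 388687) ≈ 1.0767e+5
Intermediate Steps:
O = 296316 (O = Mul(-6, -49386) = 296316)
Function('U')(K) = Mul(Rational(-1, 6), K)
Mul(Add(O, -8567), Pow(Add(Function('U')(-20), Mul(Pow(179, 2), Pow(-48481, -1))), -1)) = Mul(Add(296316, -8567), Pow(Add(Mul(Rational(-1, 6), -20), Mul(Pow(179, 2), Pow(-48481, -1))), -1)) = Mul(287749, Pow(Add(Rational(10, 3), Mul(32041, Rational(-1, 48481))), -1)) = Mul(287749, Pow(Add(Rational(10, 3), Rational(-32041, 48481)), -1)) = Mul(287749, Pow(Rational(388687, 145443), -1)) = Mul(287749, Rational(145443, 388687)) = Rational(41851077807, 388687)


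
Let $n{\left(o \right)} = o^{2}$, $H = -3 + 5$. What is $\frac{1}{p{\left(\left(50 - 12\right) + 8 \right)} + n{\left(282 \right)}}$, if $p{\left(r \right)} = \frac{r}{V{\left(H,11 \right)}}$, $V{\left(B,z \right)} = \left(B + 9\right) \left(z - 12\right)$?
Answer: $\frac{11}{874718} \approx 1.2575 \cdot 10^{-5}$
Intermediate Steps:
$H = 2$
$V{\left(B,z \right)} = \left(-12 + z\right) \left(9 + B\right)$ ($V{\left(B,z \right)} = \left(9 + B\right) \left(-12 + z\right) = \left(-12 + z\right) \left(9 + B\right)$)
$p{\left(r \right)} = - \frac{r}{11}$ ($p{\left(r \right)} = \frac{r}{-108 - 24 + 9 \cdot 11 + 2 \cdot 11} = \frac{r}{-108 - 24 + 99 + 22} = \frac{r}{-11} = r \left(- \frac{1}{11}\right) = - \frac{r}{11}$)
$\frac{1}{p{\left(\left(50 - 12\right) + 8 \right)} + n{\left(282 \right)}} = \frac{1}{- \frac{\left(50 - 12\right) + 8}{11} + 282^{2}} = \frac{1}{- \frac{38 + 8}{11} + 79524} = \frac{1}{\left(- \frac{1}{11}\right) 46 + 79524} = \frac{1}{- \frac{46}{11} + 79524} = \frac{1}{\frac{874718}{11}} = \frac{11}{874718}$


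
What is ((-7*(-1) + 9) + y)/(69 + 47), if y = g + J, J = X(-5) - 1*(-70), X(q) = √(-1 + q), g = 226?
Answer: 78/29 + I*√6/116 ≈ 2.6897 + 0.021116*I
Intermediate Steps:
J = 70 + I*√6 (J = √(-1 - 5) - 1*(-70) = √(-6) + 70 = I*√6 + 70 = 70 + I*√6 ≈ 70.0 + 2.4495*I)
y = 296 + I*√6 (y = 226 + (70 + I*√6) = 296 + I*√6 ≈ 296.0 + 2.4495*I)
((-7*(-1) + 9) + y)/(69 + 47) = ((-7*(-1) + 9) + (296 + I*√6))/(69 + 47) = ((7 + 9) + (296 + I*√6))/116 = (16 + (296 + I*√6))/116 = (312 + I*√6)/116 = 78/29 + I*√6/116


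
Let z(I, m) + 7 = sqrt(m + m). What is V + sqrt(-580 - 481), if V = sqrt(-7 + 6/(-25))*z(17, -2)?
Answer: I*(sqrt(1061) + sqrt(181)*(-7 + 2*I)/5) ≈ -5.3814 + 13.738*I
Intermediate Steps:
z(I, m) = -7 + sqrt(2)*sqrt(m) (z(I, m) = -7 + sqrt(m + m) = -7 + sqrt(2*m) = -7 + sqrt(2)*sqrt(m))
V = I*sqrt(181)*(-7 + 2*I)/5 (V = sqrt(-7 + 6/(-25))*(-7 + sqrt(2)*sqrt(-2)) = sqrt(-7 + 6*(-1/25))*(-7 + sqrt(2)*(I*sqrt(2))) = sqrt(-7 - 6/25)*(-7 + 2*I) = sqrt(-181/25)*(-7 + 2*I) = (I*sqrt(181)/5)*(-7 + 2*I) = I*sqrt(181)*(-7 + 2*I)/5 ≈ -5.3814 - 18.835*I)
V + sqrt(-580 - 481) = I*sqrt(181)*(-7 + 2*I)/5 + sqrt(-580 - 481) = I*sqrt(181)*(-7 + 2*I)/5 + sqrt(-1061) = I*sqrt(181)*(-7 + 2*I)/5 + I*sqrt(1061) = I*sqrt(1061) + I*sqrt(181)*(-7 + 2*I)/5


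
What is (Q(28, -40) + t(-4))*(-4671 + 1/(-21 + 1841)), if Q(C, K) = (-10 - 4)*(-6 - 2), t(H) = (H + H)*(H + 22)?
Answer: 68009752/455 ≈ 1.4947e+5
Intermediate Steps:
t(H) = 2*H*(22 + H) (t(H) = (2*H)*(22 + H) = 2*H*(22 + H))
Q(C, K) = 112 (Q(C, K) = -14*(-8) = 112)
(Q(28, -40) + t(-4))*(-4671 + 1/(-21 + 1841)) = (112 + 2*(-4)*(22 - 4))*(-4671 + 1/(-21 + 1841)) = (112 + 2*(-4)*18)*(-4671 + 1/1820) = (112 - 144)*(-4671 + 1/1820) = -32*(-8501219/1820) = 68009752/455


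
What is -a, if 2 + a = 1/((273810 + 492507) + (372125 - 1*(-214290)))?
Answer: 2705463/1352732 ≈ 2.0000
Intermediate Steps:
a = -2705463/1352732 (a = -2 + 1/((273810 + 492507) + (372125 - 1*(-214290))) = -2 + 1/(766317 + (372125 + 214290)) = -2 + 1/(766317 + 586415) = -2 + 1/1352732 = -2705463/1352732 ≈ -2.0000)
-a = -1*(-2705463/1352732) = 2705463/1352732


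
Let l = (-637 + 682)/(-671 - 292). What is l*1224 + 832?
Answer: 82904/107 ≈ 774.80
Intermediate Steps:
l = -5/107 (l = 45/(-963) = 45*(-1/963) = -5/107 ≈ -0.046729)
l*1224 + 832 = -5/107*1224 + 832 = -6120/107 + 832 = 82904/107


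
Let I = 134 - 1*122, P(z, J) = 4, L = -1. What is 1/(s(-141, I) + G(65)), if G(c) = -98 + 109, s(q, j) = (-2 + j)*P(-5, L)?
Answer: 1/51 ≈ 0.019608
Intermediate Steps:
I = 12 (I = 134 - 122 = 12)
s(q, j) = -8 + 4*j (s(q, j) = (-2 + j)*4 = -8 + 4*j)
G(c) = 11
1/(s(-141, I) + G(65)) = 1/((-8 + 4*12) + 11) = 1/((-8 + 48) + 11) = 1/(40 + 11) = 1/51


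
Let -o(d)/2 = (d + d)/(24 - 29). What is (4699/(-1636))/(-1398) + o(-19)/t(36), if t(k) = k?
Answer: -14414659/34306920 ≈ -0.42017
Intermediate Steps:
o(d) = 4*d/5 (o(d) = -2*(d + d)/(24 - 29) = -2*2*d/(-5) = -2*2*d*(-1)/5 = -(-4)*d/5 = 4*d/5)
(4699/(-1636))/(-1398) + o(-19)/t(36) = (4699/(-1636))/(-1398) + ((⅘)*(-19))/36 = (4699*(-1/1636))*(-1/1398) - 76/5*1/36 = -4699/1636*(-1/1398) - 19/45 = 4699/2287128 - 19/45 = -14414659/34306920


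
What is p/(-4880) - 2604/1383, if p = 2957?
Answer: -5599017/2249680 ≈ -2.4888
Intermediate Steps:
p/(-4880) - 2604/1383 = 2957/(-4880) - 2604/1383 = 2957*(-1/4880) - 2604*1/1383 = -2957/4880 - 868/461 = -5599017/2249680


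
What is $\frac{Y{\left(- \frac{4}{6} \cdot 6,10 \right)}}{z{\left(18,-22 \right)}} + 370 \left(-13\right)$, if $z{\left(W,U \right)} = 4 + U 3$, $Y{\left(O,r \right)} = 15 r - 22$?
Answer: $- \frac{149174}{31} \approx -4812.1$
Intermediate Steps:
$Y{\left(O,r \right)} = -22 + 15 r$
$z{\left(W,U \right)} = 4 + 3 U$
$\frac{Y{\left(- \frac{4}{6} \cdot 6,10 \right)}}{z{\left(18,-22 \right)}} + 370 \left(-13\right) = \frac{-22 + 15 \cdot 10}{4 + 3 \left(-22\right)} + 370 \left(-13\right) = \frac{-22 + 150}{4 - 66} - 4810 = \frac{128}{-62} - 4810 = 128 \left(- \frac{1}{62}\right) - 4810 = - \frac{64}{31} - 4810 = - \frac{149174}{31}$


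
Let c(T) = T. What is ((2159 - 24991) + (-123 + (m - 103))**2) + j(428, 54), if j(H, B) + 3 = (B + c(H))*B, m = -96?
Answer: 106877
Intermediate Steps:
j(H, B) = -3 + B*(B + H) (j(H, B) = -3 + (B + H)*B = -3 + B*(B + H))
((2159 - 24991) + (-123 + (m - 103))**2) + j(428, 54) = ((2159 - 24991) + (-123 + (-96 - 103))**2) + (-3 + 54**2 + 54*428) = (-22832 + (-123 - 199)**2) + (-3 + 2916 + 23112) = (-22832 + (-322)**2) + 26025 = (-22832 + 103684) + 26025 = 80852 + 26025 = 106877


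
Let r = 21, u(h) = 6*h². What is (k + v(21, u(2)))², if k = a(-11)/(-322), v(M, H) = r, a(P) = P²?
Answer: 44102881/103684 ≈ 425.36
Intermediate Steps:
v(M, H) = 21
k = -121/322 (k = (-11)²/(-322) = 121*(-1/322) = -121/322 ≈ -0.37578)
(k + v(21, u(2)))² = (-121/322 + 21)² = (6641/322)² = 44102881/103684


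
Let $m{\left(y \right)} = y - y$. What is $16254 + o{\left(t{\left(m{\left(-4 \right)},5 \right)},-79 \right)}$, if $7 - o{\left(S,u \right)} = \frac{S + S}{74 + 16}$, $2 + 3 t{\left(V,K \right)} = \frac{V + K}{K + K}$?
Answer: $\frac{1463491}{90} \approx 16261.0$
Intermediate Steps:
$m{\left(y \right)} = 0$
$t{\left(V,K \right)} = - \frac{2}{3} + \frac{K + V}{6 K}$ ($t{\left(V,K \right)} = - \frac{2}{3} + \frac{\left(V + K\right) \frac{1}{K + K}}{3} = - \frac{2}{3} + \frac{\left(K + V\right) \frac{1}{2 K}}{3} = - \frac{2}{3} + \frac{\frac{1}{2} \frac{1}{K} \left(K + V\right)}{3} = - \frac{2}{3} + \frac{K + V}{6 K}$)
$o{\left(S,u \right)} = 7 - \frac{S}{45}$ ($o{\left(S,u \right)} = 7 - \frac{S + S}{74 + 16} = 7 - \frac{2 S}{90} = 7 - 2 S \frac{1}{90} = 7 - \frac{S}{45}$)
$16254 + o{\left(t{\left(m{\left(-4 \right)},5 \right)},-79 \right)} = 16254 + \left(7 - \frac{\frac{1}{6} \cdot \frac{1}{5} \left(0 - 15\right)}{45}\right) = 16254 + \left(7 - \frac{\frac{1}{6} \cdot \frac{1}{5} \left(-15\right)}{45}\right) = 16254 + \left(7 - - \frac{1}{90}\right) = 16254 + \left(7 + \frac{1}{90}\right) = 16254 + \frac{631}{90} = \frac{1463491}{90}$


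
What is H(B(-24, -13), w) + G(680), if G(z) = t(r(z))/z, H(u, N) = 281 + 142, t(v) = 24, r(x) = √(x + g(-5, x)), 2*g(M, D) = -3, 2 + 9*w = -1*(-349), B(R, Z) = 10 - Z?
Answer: 35958/85 ≈ 423.04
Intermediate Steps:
w = 347/9 (w = -2/9 + (-1*(-349))/9 = -2/9 + (⅑)*349 = -2/9 + 349/9 = 347/9 ≈ 38.556)
g(M, D) = -3/2 (g(M, D) = (½)*(-3) = -3/2)
r(x) = √(-3/2 + x) (r(x) = √(x - 3/2) = √(-3/2 + x))
H(u, N) = 423
G(z) = 24/z
H(B(-24, -13), w) + G(680) = 423 + 24/680 = 423 + 24*(1/680) = 423 + 3/85 = 35958/85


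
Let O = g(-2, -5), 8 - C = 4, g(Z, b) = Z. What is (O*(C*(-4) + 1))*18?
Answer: 540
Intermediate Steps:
C = 4 (C = 8 - 1*4 = 8 - 4 = 4)
O = -2
(O*(C*(-4) + 1))*18 = -2*(4*(-4) + 1)*18 = -2*(-16 + 1)*18 = -2*(-15)*18 = 30*18 = 540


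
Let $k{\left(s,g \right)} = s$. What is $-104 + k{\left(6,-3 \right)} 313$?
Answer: $1774$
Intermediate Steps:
$-104 + k{\left(6,-3 \right)} 313 = -104 + 6 \cdot 313 = -104 + 1878 = 1774$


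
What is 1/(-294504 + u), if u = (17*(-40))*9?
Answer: -1/300624 ≈ -3.3264e-6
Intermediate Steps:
u = -6120 (u = -680*9 = -6120)
1/(-294504 + u) = 1/(-294504 - 6120) = 1/(-300624) = -1/300624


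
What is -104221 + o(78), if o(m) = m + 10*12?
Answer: -104023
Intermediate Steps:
o(m) = 120 + m (o(m) = m + 120 = 120 + m)
-104221 + o(78) = -104221 + (120 + 78) = -104221 + 198 = -104023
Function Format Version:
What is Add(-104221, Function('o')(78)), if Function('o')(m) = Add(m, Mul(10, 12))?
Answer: -104023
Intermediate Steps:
Function('o')(m) = Add(120, m) (Function('o')(m) = Add(m, 120) = Add(120, m))
Add(-104221, Function('o')(78)) = Add(-104221, Add(120, 78)) = Add(-104221, 198) = -104023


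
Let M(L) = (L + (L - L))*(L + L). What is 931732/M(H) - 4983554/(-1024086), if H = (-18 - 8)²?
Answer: 688612855295/116995680984 ≈ 5.8858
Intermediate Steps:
H = 676 (H = (-26)² = 676)
M(L) = 2*L² (M(L) = (L + 0)*(2*L) = L*(2*L) = 2*L²)
931732/M(H) - 4983554/(-1024086) = 931732/((2*676²)) - 4983554/(-1024086) = 931732/((2*456976)) - 4983554*(-1/1024086) = 931732/913952 + 2491777/512043 = 931732*(1/913952) + 2491777/512043 = 232933/228488 + 2491777/512043 = 688612855295/116995680984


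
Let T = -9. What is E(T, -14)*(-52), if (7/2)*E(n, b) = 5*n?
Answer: 4680/7 ≈ 668.57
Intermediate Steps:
E(n, b) = 10*n/7 (E(n, b) = 2*(5*n)/7 = 10*n/7)
E(T, -14)*(-52) = ((10/7)*(-9))*(-52) = -90/7*(-52) = 4680/7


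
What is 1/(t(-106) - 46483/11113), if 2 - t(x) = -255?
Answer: 11113/2809558 ≈ 0.0039554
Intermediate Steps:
t(x) = 257 (t(x) = 2 - 1*(-255) = 2 + 255 = 257)
1/(t(-106) - 46483/11113) = 1/(257 - 46483/11113) = 1/(2809558/11113) = 11113/2809558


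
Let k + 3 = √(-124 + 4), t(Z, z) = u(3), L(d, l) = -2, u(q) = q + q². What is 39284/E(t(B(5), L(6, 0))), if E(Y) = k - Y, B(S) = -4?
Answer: -1708 - 3416*I*√30/15 ≈ -1708.0 - 1247.3*I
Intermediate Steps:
t(Z, z) = 12 (t(Z, z) = 3*(1 + 3) = 3*4 = 12)
k = -3 + 2*I*√30 (k = -3 + √(-124 + 4) = -3 + √(-120) = -3 + 2*I*√30 ≈ -3.0 + 10.954*I)
E(Y) = -3 - Y + 2*I*√30 (E(Y) = (-3 + 2*I*√30) - Y = -3 - Y + 2*I*√30)
39284/E(t(B(5), L(6, 0))) = 39284/(-3 - 1*12 + 2*I*√30) = 39284/(-3 - 12 + 2*I*√30) = 39284/(-15 + 2*I*√30)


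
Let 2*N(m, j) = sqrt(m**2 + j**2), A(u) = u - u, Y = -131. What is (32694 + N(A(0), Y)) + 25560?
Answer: 116639/2 ≈ 58320.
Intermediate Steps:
A(u) = 0
N(m, j) = sqrt(j**2 + m**2)/2 (N(m, j) = sqrt(m**2 + j**2)/2 = sqrt(j**2 + m**2)/2)
(32694 + N(A(0), Y)) + 25560 = (32694 + sqrt((-131)**2 + 0**2)/2) + 25560 = (32694 + sqrt(17161 + 0)/2) + 25560 = (32694 + sqrt(17161)/2) + 25560 = (32694 + (1/2)*131) + 25560 = (32694 + 131/2) + 25560 = 65519/2 + 25560 = 116639/2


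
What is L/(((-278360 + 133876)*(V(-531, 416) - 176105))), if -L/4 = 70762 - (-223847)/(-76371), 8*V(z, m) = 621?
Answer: -43231526840/3884708555247129 ≈ -1.1129e-5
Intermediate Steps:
V(z, m) = 621/8 (V(z, m) = (⅛)*621 = 621/8)
L = -21615763420/76371 (L = -4*(70762 - (-223847)/(-76371)) = -4*(70762 - (-223847)*(-1)/76371) = -4*(70762 - 1*223847/76371) = -4*(70762 - 223847/76371) = -4*5403940855/76371 = -21615763420/76371 ≈ -2.8304e+5)
L/(((-278360 + 133876)*(V(-531, 416) - 176105))) = -21615763420*1/((-278360 + 133876)*(621/8 - 176105))/76371 = -21615763420/(76371*((-144484*(-1408219/8)))) = -21615763420/(76371*50866278499/2) = -21615763420/76371*2/50866278499 = -43231526840/3884708555247129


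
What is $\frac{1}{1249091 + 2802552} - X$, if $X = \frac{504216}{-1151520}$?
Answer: $\frac{85121015767}{194397831140} \approx 0.43787$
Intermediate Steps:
$X = - \frac{21009}{47980}$ ($X = 504216 \left(- \frac{1}{1151520}\right) = - \frac{21009}{47980} \approx -0.43787$)
$\frac{1}{1249091 + 2802552} - X = \frac{1}{1249091 + 2802552} - - \frac{21009}{47980} = \frac{1}{4051643} + \frac{21009}{47980} = \frac{85121015767}{194397831140}$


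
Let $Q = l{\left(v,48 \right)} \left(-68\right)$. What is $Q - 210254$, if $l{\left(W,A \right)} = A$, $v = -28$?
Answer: $-213518$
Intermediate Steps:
$Q = -3264$ ($Q = 48 \left(-68\right) = -3264$)
$Q - 210254 = -3264 - 210254 = -213518$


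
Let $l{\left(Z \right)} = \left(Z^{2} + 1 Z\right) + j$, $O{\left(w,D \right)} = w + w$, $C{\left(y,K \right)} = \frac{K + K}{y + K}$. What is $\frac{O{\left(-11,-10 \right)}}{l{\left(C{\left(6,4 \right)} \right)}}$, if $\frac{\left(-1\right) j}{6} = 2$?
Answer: $\frac{25}{12} \approx 2.0833$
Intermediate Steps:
$j = -12$ ($j = \left(-6\right) 2 = -12$)
$C{\left(y,K \right)} = \frac{2 K}{K + y}$
$O{\left(w,D \right)} = 2 w$
$l{\left(Z \right)} = -12 + Z + Z^{2}$ ($l{\left(Z \right)} = \left(Z^{2} + 1 Z\right) - 12 = \left(Z^{2} + Z\right) - 12 = \left(Z + Z^{2}\right) - 12 = -12 + Z + Z^{2}$)
$\frac{O{\left(-11,-10 \right)}}{l{\left(C{\left(6,4 \right)} \right)}} = \frac{2 \left(-11\right)}{-12 + 2 \cdot 4 \frac{1}{4 + 6} + \left(2 \cdot 4 \frac{1}{4 + 6}\right)^{2}} = \frac{1}{-12 + 2 \cdot 4 \cdot \frac{1}{10} + \left(2 \cdot 4 \cdot \frac{1}{10}\right)^{2}} \left(-22\right) = \frac{1}{-12 + \frac{4}{5} + \left(\frac{4}{5}\right)^{2}} \left(-22\right) = \frac{1}{-12 + \frac{4}{5} + \frac{16}{25}} \left(-22\right) = \frac{1}{- \frac{264}{25}} \left(-22\right) = \left(- \frac{25}{264}\right) \left(-22\right) = \frac{25}{12}$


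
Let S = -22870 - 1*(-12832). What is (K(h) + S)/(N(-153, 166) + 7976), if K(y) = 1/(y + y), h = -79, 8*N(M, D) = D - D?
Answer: -1586005/1260208 ≈ -1.2585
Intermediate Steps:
N(M, D) = 0 (N(M, D) = (D - D)/8 = (⅛)*0 = 0)
K(y) = 1/(2*y)
S = -10038 (S = -22870 + 12832 = -10038)
(K(h) + S)/(N(-153, 166) + 7976) = ((½)/(-79) - 10038)/(0 + 7976) = ((½)*(-1/79) - 10038)/7976 = (-1/158 - 10038)*(1/7976) = -1586005/158*1/7976 = -1586005/1260208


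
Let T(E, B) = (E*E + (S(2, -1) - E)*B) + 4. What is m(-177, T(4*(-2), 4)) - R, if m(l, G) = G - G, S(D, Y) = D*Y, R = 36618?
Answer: -36618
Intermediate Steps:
T(E, B) = 4 + E² + B*(-2 - E) (T(E, B) = (E*E + (2*(-1) - E)*B) + 4 = (E² + (-2 - E)*B) + 4 = (E² + B*(-2 - E)) + 4 = 4 + E² + B*(-2 - E))
m(l, G) = 0
m(-177, T(4*(-2), 4)) - R = 0 - 1*36618 = 0 - 36618 = -36618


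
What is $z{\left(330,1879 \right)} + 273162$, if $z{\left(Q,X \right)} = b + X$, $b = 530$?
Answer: $275571$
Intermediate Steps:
$z{\left(Q,X \right)} = 530 + X$
$z{\left(330,1879 \right)} + 273162 = \left(530 + 1879\right) + 273162 = 2409 + 273162 = 275571$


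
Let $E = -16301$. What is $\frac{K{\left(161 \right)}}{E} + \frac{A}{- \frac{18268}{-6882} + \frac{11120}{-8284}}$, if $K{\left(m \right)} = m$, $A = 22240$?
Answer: $\frac{1291765118476333}{76211527367} \approx 16950.0$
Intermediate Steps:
$\frac{K{\left(161 \right)}}{E} + \frac{A}{- \frac{18268}{-6882} + \frac{11120}{-8284}} = \frac{161}{-16301} + \frac{22240}{- \frac{18268}{-6882} + \frac{11120}{-8284}} = 161 \left(- \frac{1}{16301}\right) + \frac{22240}{\left(-18268\right) \left(- \frac{1}{6882}\right) + 11120 \left(- \frac{1}{8284}\right)} = - \frac{161}{16301} + \frac{22240}{\frac{9134}{3441} - \frac{2780}{2071}} = - \frac{161}{16301} + \frac{22240}{\frac{9350534}{7126311}} = - \frac{161}{16301} + 22240 \cdot \frac{7126311}{9350534} = - \frac{161}{16301} + \frac{79244578320}{4675267} = \frac{1291765118476333}{76211527367}$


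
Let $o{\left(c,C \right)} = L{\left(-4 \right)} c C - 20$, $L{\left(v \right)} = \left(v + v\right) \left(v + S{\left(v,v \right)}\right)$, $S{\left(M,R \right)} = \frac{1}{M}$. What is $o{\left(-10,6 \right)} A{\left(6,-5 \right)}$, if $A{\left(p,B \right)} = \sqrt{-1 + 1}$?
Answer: $0$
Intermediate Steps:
$L{\left(v \right)} = 2 v \left(v + \frac{1}{v}\right)$ ($L{\left(v \right)} = \left(v + v\right) \left(v + \frac{1}{v}\right) = 2 v \left(v + \frac{1}{v}\right)$)
$o{\left(c,C \right)} = -20 + 34 C c$ ($o{\left(c,C \right)} = \left(2 + 2 \left(-4\right)^{2}\right) c C - 20 = \left(2 + 2 \cdot 16\right) c C - 20 = \left(2 + 32\right) c C - 20 = 34 c C - 20 = 34 C c - 20 = -20 + 34 C c$)
$A{\left(p,B \right)} = 0$ ($A{\left(p,B \right)} = \sqrt{0} = 0$)
$o{\left(-10,6 \right)} A{\left(6,-5 \right)} = \left(-20 + 34 \cdot 6 \left(-10\right)\right) 0 = \left(-20 - 2040\right) 0 = \left(-2060\right) 0 = 0$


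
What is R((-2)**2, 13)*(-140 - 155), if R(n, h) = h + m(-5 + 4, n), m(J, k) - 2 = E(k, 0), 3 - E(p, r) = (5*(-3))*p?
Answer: -23010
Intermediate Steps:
E(p, r) = 3 + 15*p (E(p, r) = 3 - 5*(-3)*p = 3 - (-15)*p = 3 + 15*p)
m(J, k) = 5 + 15*k (m(J, k) = 2 + (3 + 15*k) = 5 + 15*k)
R(n, h) = 5 + h + 15*n (R(n, h) = h + (5 + 15*n) = 5 + h + 15*n)
R((-2)**2, 13)*(-140 - 155) = (5 + 13 + 15*(-2)**2)*(-140 - 155) = (5 + 13 + 15*4)*(-295) = (5 + 13 + 60)*(-295) = 78*(-295) = -23010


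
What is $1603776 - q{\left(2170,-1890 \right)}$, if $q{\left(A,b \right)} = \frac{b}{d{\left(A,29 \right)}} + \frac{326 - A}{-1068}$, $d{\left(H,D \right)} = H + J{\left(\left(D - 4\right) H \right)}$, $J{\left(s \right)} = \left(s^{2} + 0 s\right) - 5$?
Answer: $\frac{9335133647306887}{5820727893} \approx 1.6038 \cdot 10^{6}$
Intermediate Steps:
$J{\left(s \right)} = -5 + s^{2}$ ($J{\left(s \right)} = \left(s^{2} + 0\right) - 5 = s^{2} - 5 = -5 + s^{2}$)
$d{\left(H,D \right)} = -5 + H + H^{2} \left(-4 + D\right)^{2}$ ($d{\left(H,D \right)} = H + \left(-5 + \left(\left(D - 4\right) H\right)^{2}\right) = H + \left(-5 + \left(\left(-4 + D\right) H\right)^{2}\right) = H + \left(-5 + \left(H \left(-4 + D\right)\right)^{2}\right) = H + \left(-5 + H^{2} \left(-4 + D\right)^{2}\right) = -5 + H + H^{2} \left(-4 + D\right)^{2}$)
$q{\left(A,b \right)} = - \frac{163}{534} + \frac{A}{1068} + \frac{b}{-5 + A + 625 A^{2}}$ ($q{\left(A,b \right)} = \frac{b}{-5 + A + A^{2} \left(-4 + 29\right)^{2}} + \frac{326 - A}{-1068} = \frac{b}{-5 + A + A^{2} \cdot 25^{2}} + \left(326 - A\right) \left(- \frac{1}{1068}\right) = \frac{b}{-5 + A + A^{2} \cdot 625} + \left(- \frac{163}{534} + \frac{A}{1068}\right) = \frac{b}{-5 + A + 625 A^{2}} + \left(- \frac{163}{534} + \frac{A}{1068}\right) = - \frac{163}{534} + \frac{A}{1068} + \frac{b}{-5 + A + 625 A^{2}}$)
$1603776 - q{\left(2170,-1890 \right)} = 1603776 - \frac{-1890 + \frac{\left(-326 + 2170\right) \left(-5 + 2170 + 625 \cdot 2170^{2}\right)}{1068}}{-5 + 2170 + 625 \cdot 2170^{2}} = 1603776 - \frac{-1890 + \frac{1}{1068} \cdot 1844 \left(-5 + 2170 + 625 \cdot 4708900\right)}{-5 + 2170 + 625 \cdot 4708900} = 1603776 - \frac{-1890 + \frac{1}{1068} \cdot 1844 \left(-5 + 2170 + 2943062500\right)}{-5 + 2170 + 2943062500} = 1603776 - \frac{-1890 + \frac{1}{1068} \cdot 1844 \cdot 2943064665}{2943064665} = 1603776 - \frac{-1890 + \frac{452250936855}{89}}{2943064665} = 1603776 - \frac{1}{2943064665} \cdot \frac{452250768645}{89} = 1603776 - \frac{10050017081}{5820727893} = \frac{9335133647306887}{5820727893}$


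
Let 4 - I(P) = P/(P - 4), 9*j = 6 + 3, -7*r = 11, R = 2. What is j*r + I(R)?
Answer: 24/7 ≈ 3.4286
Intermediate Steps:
r = -11/7 (r = -⅐*11 = -11/7 ≈ -1.5714)
j = 1 (j = (6 + 3)/9 = (⅑)*9 = 1)
I(P) = 4 - P/(-4 + P) (I(P) = 4 - P/(P - 4) = 4 - P/(-4 + P))
j*r + I(R) = 1*(-11/7) + (-16 + 3*2)/(-4 + 2) = -11/7 + (-16 + 6)/(-2) = -11/7 - ½*(-10) = -11/7 + 5 = 24/7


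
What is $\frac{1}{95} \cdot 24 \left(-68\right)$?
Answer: $- \frac{1632}{95} \approx -17.179$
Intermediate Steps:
$\frac{1}{95} \cdot 24 \left(-68\right) = \frac{24}{95} \left(-68\right) = - \frac{1632}{95}$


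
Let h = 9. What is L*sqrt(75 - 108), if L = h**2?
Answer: 81*I*sqrt(33) ≈ 465.31*I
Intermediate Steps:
L = 81 (L = 9**2 = 81)
L*sqrt(75 - 108) = 81*sqrt(75 - 108) = 81*sqrt(-33) = 81*(I*sqrt(33)) = 81*I*sqrt(33)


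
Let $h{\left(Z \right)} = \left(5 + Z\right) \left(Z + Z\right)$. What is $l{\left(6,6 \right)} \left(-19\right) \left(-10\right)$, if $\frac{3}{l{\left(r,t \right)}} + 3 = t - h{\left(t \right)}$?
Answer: $- \frac{190}{43} \approx -4.4186$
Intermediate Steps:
$h{\left(Z \right)} = 2 Z \left(5 + Z\right)$ ($h{\left(Z \right)} = \left(5 + Z\right) 2 Z = 2 Z \left(5 + Z\right)$)
$l{\left(r,t \right)} = \frac{3}{-3 + t - 2 t \left(5 + t\right)}$ ($l{\left(r,t \right)} = \frac{3}{-3 + \left(t - 2 t \left(5 + t\right)\right)} = \frac{3}{-3 - \left(- t + 2 t \left(5 + t\right)\right)} = \frac{3}{-3 + t - 2 t \left(5 + t\right)}$)
$l{\left(6,6 \right)} \left(-19\right) \left(-10\right) = - \frac{3}{3 - 6 + 2 \cdot 6 \left(5 + 6\right)} \left(-19\right) \left(-10\right) = - \frac{3}{3 - 6 + 2 \cdot 6 \cdot 11} \left(-19\right) \left(-10\right) = - \frac{3}{3 - 6 + 132} \left(-19\right) \left(-10\right) = - \frac{3}{129} \left(-19\right) \left(-10\right) = \left(-3\right) \frac{1}{129} \left(-19\right) \left(-10\right) = \left(- \frac{1}{43}\right) \left(-19\right) \left(-10\right) = \frac{19}{43} \left(-10\right) = - \frac{190}{43}$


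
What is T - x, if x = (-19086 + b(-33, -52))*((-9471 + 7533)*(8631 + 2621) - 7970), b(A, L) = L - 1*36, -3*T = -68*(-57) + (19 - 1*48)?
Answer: -1254804814459/3 ≈ -4.1827e+11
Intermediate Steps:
T = -3847/3 (T = -(-68*(-57) + (19 - 1*48))/3 = -(3876 + (19 - 48))/3 = -(3876 - 29)/3 = -⅓*3847 = -3847/3 ≈ -1282.3)
b(A, L) = -36 + L (b(A, L) = L - 36 = -36 + L)
x = 418268270204 (x = (-19086 + (-36 - 52))*((-9471 + 7533)*(8631 + 2621) - 7970) = (-19086 - 88)*(-1938*11252 - 7970) = -19174*(-21806376 - 7970) = -19174*(-21814346) = 418268270204)
T - x = -3847/3 - 1*418268270204 = -3847/3 - 418268270204 = -1254804814459/3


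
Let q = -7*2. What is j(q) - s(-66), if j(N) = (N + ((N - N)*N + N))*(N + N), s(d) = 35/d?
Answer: 51779/66 ≈ 784.53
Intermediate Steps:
q = -14
j(N) = 4*N² (j(N) = (N + (0*N + N))*(2*N) = (N + (0 + N))*(2*N) = (N + N)*(2*N) = (2*N)*(2*N) = 4*N²)
j(q) - s(-66) = 4*(-14)² - 35/(-66) = 4*196 - 35*(-1)/66 = 784 - 1*(-35/66) = 784 + 35/66 = 51779/66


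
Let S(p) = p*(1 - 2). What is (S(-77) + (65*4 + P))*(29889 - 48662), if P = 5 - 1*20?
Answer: -6044906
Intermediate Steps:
P = -15 (P = 5 - 20 = -15)
S(p) = -p (S(p) = p*(-1) = -p)
(S(-77) + (65*4 + P))*(29889 - 48662) = (-1*(-77) + (65*4 - 15))*(29889 - 48662) = (77 + (260 - 15))*(-18773) = (77 + 245)*(-18773) = 322*(-18773) = -6044906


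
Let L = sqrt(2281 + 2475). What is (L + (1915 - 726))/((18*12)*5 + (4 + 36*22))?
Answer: 1189/1876 + sqrt(1189)/938 ≈ 0.67056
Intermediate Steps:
L = 2*sqrt(1189) (L = sqrt(4756) = 2*sqrt(1189) ≈ 68.964)
(L + (1915 - 726))/((18*12)*5 + (4 + 36*22)) = (2*sqrt(1189) + (1915 - 726))/((18*12)*5 + (4 + 36*22)) = (2*sqrt(1189) + 1189)/(216*5 + (4 + 792)) = (1189 + 2*sqrt(1189))/(1080 + 796) = (1189 + 2*sqrt(1189))/1876 = (1189 + 2*sqrt(1189))*(1/1876) = 1189/1876 + sqrt(1189)/938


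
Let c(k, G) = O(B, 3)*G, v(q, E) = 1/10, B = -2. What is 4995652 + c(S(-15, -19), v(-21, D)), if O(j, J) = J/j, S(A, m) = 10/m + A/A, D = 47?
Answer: 99913037/20 ≈ 4.9956e+6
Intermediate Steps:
S(A, m) = 1 + 10/m (S(A, m) = 10/m + 1 = 1 + 10/m)
v(q, E) = 1/10
c(k, G) = -3*G/2 (c(k, G) = (3/(-2))*G = (3*(-1/2))*G = -3*G/2)
4995652 + c(S(-15, -19), v(-21, D)) = 4995652 - 3/2*1/10 = 4995652 - 3/20 = 99913037/20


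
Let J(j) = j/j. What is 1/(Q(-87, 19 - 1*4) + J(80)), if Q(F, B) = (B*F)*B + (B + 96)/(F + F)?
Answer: -58/1135329 ≈ -5.1087e-5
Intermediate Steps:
J(j) = 1
Q(F, B) = F*B² + (96 + B)/(2*F) (Q(F, B) = F*B² + (96 + B)/((2*F)) = F*B² + (96 + B)*(1/(2*F)) = F*B² + (96 + B)/(2*F))
1/(Q(-87, 19 - 1*4) + J(80)) = 1/((48 + (19 - 1*4)/2 + (19 - 1*4)²*(-87)²)/(-87) + 1) = 1/(-(48 + (19 - 4)/2 + (19 - 4)²*7569)/87 + 1) = 1/(-(48 + (½)*15 + 15²*7569)/87 + 1) = 1/(-(48 + 15/2 + 225*7569)/87 + 1) = 1/(-(48 + 15/2 + 1703025)/87 + 1) = 1/(-1/87*3406161/2 + 1) = 1/(-1135387/58 + 1) = 1/(-1135329/58) = -58/1135329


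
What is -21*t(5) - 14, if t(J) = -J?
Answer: 91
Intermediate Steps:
-21*t(5) - 14 = -(-21)*5 - 14 = -21*(-5) - 14 = 105 - 14 = 91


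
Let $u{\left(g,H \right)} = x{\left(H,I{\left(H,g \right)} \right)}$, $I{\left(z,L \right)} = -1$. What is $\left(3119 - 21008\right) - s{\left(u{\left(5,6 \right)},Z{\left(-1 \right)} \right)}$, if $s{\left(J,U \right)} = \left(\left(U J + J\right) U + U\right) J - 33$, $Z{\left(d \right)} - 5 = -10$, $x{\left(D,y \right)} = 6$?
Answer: $-18546$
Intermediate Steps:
$Z{\left(d \right)} = -5$ ($Z{\left(d \right)} = 5 - 10 = -5$)
$u{\left(g,H \right)} = 6$
$s{\left(J,U \right)} = -33 + J \left(U + U \left(J + J U\right)\right)$ ($s{\left(J,U \right)} = \left(\left(J U + J\right) U + U\right) J - 33 = \left(\left(J + J U\right) U + U\right) J - 33 = \left(U \left(J + J U\right) + U\right) J - 33 = \left(U + U \left(J + J U\right)\right) J - 33 = J \left(U + U \left(J + J U\right)\right) - 33 = -33 + J \left(U + U \left(J + J U\right)\right)$)
$\left(3119 - 21008\right) - s{\left(u{\left(5,6 \right)},Z{\left(-1 \right)} \right)} = \left(3119 - 21008\right) - \left(-33 + 6 \left(-5\right) - 5 \cdot 6^{2} + 6^{2} \left(-5\right)^{2}\right) = -17889 - \left(-33 - 30 - 180 + 36 \cdot 25\right) = -17889 - \left(-33 - 30 - 180 + 900\right) = -17889 - 657 = -18546$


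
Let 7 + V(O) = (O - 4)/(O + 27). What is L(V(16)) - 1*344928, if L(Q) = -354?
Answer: -345282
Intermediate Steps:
V(O) = -7 + (-4 + O)/(27 + O) (V(O) = -7 + (O - 4)/(O + 27) = -7 + (-4 + O)/(27 + O))
L(V(16)) - 1*344928 = -354 - 1*344928 = -354 - 344928 = -345282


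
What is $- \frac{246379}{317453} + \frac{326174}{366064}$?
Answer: $\frac{6677216283}{58104057496} \approx 0.11492$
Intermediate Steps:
$- \frac{246379}{317453} + \frac{326174}{366064} = \left(-246379\right) \frac{1}{317453} + 326174 \cdot \frac{1}{366064} = - \frac{246379}{317453} + \frac{163087}{183032} = \frac{6677216283}{58104057496}$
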